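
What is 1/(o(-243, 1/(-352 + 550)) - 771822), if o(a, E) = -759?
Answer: -1/772581 ≈ -1.2944e-6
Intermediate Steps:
1/(o(-243, 1/(-352 + 550)) - 771822) = 1/(-759 - 771822) = 1/(-772581) = -1/772581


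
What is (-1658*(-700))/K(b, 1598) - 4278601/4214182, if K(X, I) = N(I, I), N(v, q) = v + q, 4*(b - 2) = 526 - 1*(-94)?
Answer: 1219326305101/3367131418 ≈ 362.13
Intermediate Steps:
b = 157 (b = 2 + (526 - 1*(-94))/4 = 2 + (526 + 94)/4 = 2 + (1/4)*620 = 2 + 155 = 157)
N(v, q) = q + v
K(X, I) = 2*I (K(X, I) = I + I = 2*I)
(-1658*(-700))/K(b, 1598) - 4278601/4214182 = (-1658*(-700))/((2*1598)) - 4278601/4214182 = 1160600/3196 - 4278601*1/4214182 = 1160600*(1/3196) - 4278601/4214182 = 290150/799 - 4278601/4214182 = 1219326305101/3367131418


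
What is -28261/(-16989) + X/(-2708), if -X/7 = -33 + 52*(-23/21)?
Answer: 65833381/46006212 ≈ 1.4310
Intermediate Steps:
X = 1889/3 (X = -7*(-33 + 52*(-23/21)) = -7*(-33 - 1196/21) = -7*(-1889/21) = 1889/3 ≈ 629.67)
-28261/(-16989) + X/(-2708) = -28261/(-16989) + (1889/3)/(-2708) = -28261*(-1/16989) + (1889/3)*(-1/2708) = 28261/16989 - 1889/8124 = 65833381/46006212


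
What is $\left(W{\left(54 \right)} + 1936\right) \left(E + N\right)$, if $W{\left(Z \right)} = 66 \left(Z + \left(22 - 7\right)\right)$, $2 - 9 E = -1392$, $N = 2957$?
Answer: $\frac{181765430}{9} \approx 2.0196 \cdot 10^{7}$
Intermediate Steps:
$E = \frac{1394}{9}$ ($E = \frac{2}{9} - - \frac{464}{3} = \frac{2}{9} + \frac{464}{3} = \frac{1394}{9} \approx 154.89$)
$W{\left(Z \right)} = 990 + 66 Z$ ($W{\left(Z \right)} = 66 \left(Z + 15\right) = 66 \left(15 + Z\right) = 990 + 66 Z$)
$\left(W{\left(54 \right)} + 1936\right) \left(E + N\right) = \left(\left(990 + 66 \cdot 54\right) + 1936\right) \left(\frac{1394}{9} + 2957\right) = \left(\left(990 + 3564\right) + 1936\right) \frac{28007}{9} = \left(4554 + 1936\right) \frac{28007}{9} = 6490 \cdot \frac{28007}{9} = \frac{181765430}{9}$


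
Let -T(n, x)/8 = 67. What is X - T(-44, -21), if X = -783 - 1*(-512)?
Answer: 265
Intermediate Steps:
T(n, x) = -536 (T(n, x) = -8*67 = -536)
X = -271 (X = -783 + 512 = -271)
X - T(-44, -21) = -271 - 1*(-536) = -271 + 536 = 265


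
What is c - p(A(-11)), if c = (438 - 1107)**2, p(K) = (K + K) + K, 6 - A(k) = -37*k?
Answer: 448764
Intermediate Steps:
A(k) = 6 + 37*k (A(k) = 6 - (-37)*k = 6 + 37*k)
p(K) = 3*K (p(K) = 2*K + K = 3*K)
c = 447561 (c = (-669)**2 = 447561)
c - p(A(-11)) = 447561 - 3*(6 + 37*(-11)) = 447561 - 3*(6 - 407) = 447561 - 3*(-401) = 447561 - 1*(-1203) = 447561 + 1203 = 448764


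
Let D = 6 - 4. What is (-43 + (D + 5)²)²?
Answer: 36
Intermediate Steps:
D = 2
(-43 + (D + 5)²)² = (-43 + (2 + 5)²)² = (-43 + 7²)² = (-43 + 49)² = 6² = 36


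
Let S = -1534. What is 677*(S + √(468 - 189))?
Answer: -1038518 + 2031*√31 ≈ -1.0272e+6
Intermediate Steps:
677*(S + √(468 - 189)) = 677*(-1534 + √(468 - 189)) = 677*(-1534 + √279) = 677*(-1534 + 3*√31) = -1038518 + 2031*√31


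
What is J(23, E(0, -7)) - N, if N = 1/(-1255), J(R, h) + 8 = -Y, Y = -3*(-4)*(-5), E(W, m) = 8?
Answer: 65261/1255 ≈ 52.001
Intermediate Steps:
Y = -60 (Y = 12*(-5) = -60)
J(R, h) = 52 (J(R, h) = -8 - 1*(-60) = -8 + 60 = 52)
N = -1/1255 ≈ -0.00079681
J(23, E(0, -7)) - N = 52 - 1*(-1/1255) = 52 + 1/1255 = 65261/1255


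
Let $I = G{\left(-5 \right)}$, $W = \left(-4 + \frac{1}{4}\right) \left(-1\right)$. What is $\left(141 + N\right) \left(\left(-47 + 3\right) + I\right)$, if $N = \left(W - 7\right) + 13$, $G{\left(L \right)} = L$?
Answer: $- \frac{29547}{4} \approx -7386.8$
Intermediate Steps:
$W = \frac{15}{4}$ ($W = \left(-4 + \frac{1}{4}\right) \left(-1\right) = \left(- \frac{15}{4}\right) \left(-1\right) = \frac{15}{4} \approx 3.75$)
$I = -5$
$N = \frac{39}{4}$ ($N = \left(\frac{15}{4} - 7\right) + 13 = - \frac{13}{4} + 13 = \frac{39}{4} \approx 9.75$)
$\left(141 + N\right) \left(\left(-47 + 3\right) + I\right) = \left(141 + \frac{39}{4}\right) \left(\left(-47 + 3\right) - 5\right) = \frac{603 \left(-44 - 5\right)}{4} = \frac{603}{4} \left(-49\right) = - \frac{29547}{4}$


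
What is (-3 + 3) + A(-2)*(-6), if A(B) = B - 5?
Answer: 42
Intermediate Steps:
A(B) = -5 + B
(-3 + 3) + A(-2)*(-6) = (-3 + 3) + (-5 - 2)*(-6) = 0 - 7*(-6) = 0 + 42 = 42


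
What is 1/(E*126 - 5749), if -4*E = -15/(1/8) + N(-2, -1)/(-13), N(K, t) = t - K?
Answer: -26/51131 ≈ -0.00050850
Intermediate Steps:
E = 1561/52 (E = -(-15/(1/8) + (-1 - 1*(-2))/(-13))/4 = -(-15/⅛ + (-1 + 2)*(-1/13))/4 = -(-15*8 + 1*(-1/13))/4 = -(-120 - 1/13)/4 = -¼*(-1561/13) = 1561/52 ≈ 30.019)
1/(E*126 - 5749) = 1/((1561/52)*126 - 5749) = 1/(98343/26 - 5749) = 1/(-51131/26) = -26/51131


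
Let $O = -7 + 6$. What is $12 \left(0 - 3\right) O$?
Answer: $36$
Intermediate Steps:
$O = -1$
$12 \left(0 - 3\right) O = 12 \left(0 - 3\right) \left(-1\right) = 12 \left(-3\right) \left(-1\right) = \left(-36\right) \left(-1\right) = 36$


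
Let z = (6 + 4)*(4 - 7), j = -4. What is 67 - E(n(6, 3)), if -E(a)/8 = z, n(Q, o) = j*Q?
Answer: -173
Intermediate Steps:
z = -30 (z = 10*(-3) = -30)
n(Q, o) = -4*Q
E(a) = 240 (E(a) = -8*(-30) = 240)
67 - E(n(6, 3)) = 67 - 1*240 = 67 - 240 = -173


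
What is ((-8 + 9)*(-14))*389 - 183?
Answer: -5629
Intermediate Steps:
((-8 + 9)*(-14))*389 - 183 = (1*(-14))*389 - 183 = -14*389 - 183 = -5446 - 183 = -5629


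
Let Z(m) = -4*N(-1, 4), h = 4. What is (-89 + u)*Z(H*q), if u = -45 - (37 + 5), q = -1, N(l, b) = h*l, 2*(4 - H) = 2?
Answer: -2816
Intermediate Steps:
H = 3 (H = 4 - ½*2 = 4 - 1 = 3)
N(l, b) = 4*l
Z(m) = 16 (Z(m) = -16*(-1) = -4*(-4) = 16)
u = -87 (u = -45 - 1*42 = -45 - 42 = -87)
(-89 + u)*Z(H*q) = (-89 - 87)*16 = -176*16 = -2816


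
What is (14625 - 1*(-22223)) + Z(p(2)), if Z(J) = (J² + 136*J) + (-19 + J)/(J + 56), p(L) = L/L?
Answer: 702709/19 ≈ 36985.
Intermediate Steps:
p(L) = 1
Z(J) = J² + 136*J + (-19 + J)/(56 + J) (Z(J) = (J² + 136*J) + (-19 + J)/(56 + J) = J² + 136*J + (-19 + J)/(56 + J))
(14625 - 1*(-22223)) + Z(p(2)) = (14625 - 1*(-22223)) + (-19 + 1³ + 192*1² + 7617*1)/(56 + 1) = (14625 + 22223) + (-19 + 1 + 192*1 + 7617)/57 = 36848 + (-19 + 1 + 192 + 7617)/57 = 36848 + (1/57)*7791 = 36848 + 2597/19 = 702709/19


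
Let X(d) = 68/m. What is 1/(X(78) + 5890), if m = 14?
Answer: 7/41264 ≈ 0.00016964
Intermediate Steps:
X(d) = 34/7 (X(d) = 68/14 = 68*(1/14) = 34/7)
1/(X(78) + 5890) = 1/(34/7 + 5890) = 1/(41264/7) = 7/41264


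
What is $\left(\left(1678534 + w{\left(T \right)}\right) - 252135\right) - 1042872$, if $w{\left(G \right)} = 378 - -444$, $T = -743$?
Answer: $384349$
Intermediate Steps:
$w{\left(G \right)} = 822$ ($w{\left(G \right)} = 378 + 444 = 822$)
$\left(\left(1678534 + w{\left(T \right)}\right) - 252135\right) - 1042872 = \left(\left(1678534 + 822\right) - 252135\right) - 1042872 = \left(1679356 - 252135\right) - 1042872 = 1427221 - 1042872 = 384349$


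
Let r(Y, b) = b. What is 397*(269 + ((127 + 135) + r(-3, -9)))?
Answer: 207234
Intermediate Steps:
397*(269 + ((127 + 135) + r(-3, -9))) = 397*(269 + ((127 + 135) - 9)) = 397*(269 + (262 - 9)) = 397*(269 + 253) = 397*522 = 207234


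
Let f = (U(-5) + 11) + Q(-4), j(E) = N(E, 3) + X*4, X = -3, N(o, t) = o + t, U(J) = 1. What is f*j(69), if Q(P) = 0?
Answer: 720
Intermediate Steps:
j(E) = -9 + E (j(E) = (E + 3) - 3*4 = (3 + E) - 12 = -9 + E)
f = 12 (f = (1 + 11) + 0 = 12 + 0 = 12)
f*j(69) = 12*(-9 + 69) = 12*60 = 720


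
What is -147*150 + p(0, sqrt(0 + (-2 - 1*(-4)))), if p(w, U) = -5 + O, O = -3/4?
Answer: -88223/4 ≈ -22056.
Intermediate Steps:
O = -3/4 (O = -3*1/4 = -3/4 ≈ -0.75000)
p(w, U) = -23/4 (p(w, U) = -5 - 3/4 = -23/4)
-147*150 + p(0, sqrt(0 + (-2 - 1*(-4)))) = -147*150 - 23/4 = -22050 - 23/4 = -88223/4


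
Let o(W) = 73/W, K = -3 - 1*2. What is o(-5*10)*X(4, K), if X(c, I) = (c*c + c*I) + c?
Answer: 0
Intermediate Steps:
K = -5 (K = -3 - 2 = -5)
X(c, I) = c + c² + I*c (X(c, I) = (c² + I*c) + c = c + c² + I*c)
o(-5*10)*X(4, K) = (73/((-5*10)))*(4*(1 - 5 + 4)) = (73/(-50))*(4*0) = (73*(-1/50))*0 = -73/50*0 = 0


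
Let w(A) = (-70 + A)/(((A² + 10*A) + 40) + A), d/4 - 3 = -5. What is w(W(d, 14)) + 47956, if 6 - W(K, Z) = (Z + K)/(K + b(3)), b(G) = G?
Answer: 102529143/2138 ≈ 47956.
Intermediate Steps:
d = -8 (d = 12 + 4*(-5) = 12 - 20 = -8)
W(K, Z) = 6 - (K + Z)/(3 + K) (W(K, Z) = 6 - (Z + K)/(K + 3) = 6 - (K + Z)/(3 + K))
w(A) = (-70 + A)/(40 + A² + 11*A) (w(A) = (-70 + A)/((40 + A² + 10*A) + A) = (-70 + A)/(40 + A² + 11*A))
w(W(d, 14)) + 47956 = (-70 + (18 - 1*14 + 5*(-8))/(3 - 8))/(40 + ((18 - 1*14 + 5*(-8))/(3 - 8))² + 11*((18 - 1*14 + 5*(-8))/(3 - 8))) + 47956 = (-70 + (18 - 14 - 40)/(-5))/(40 + ((18 - 14 - 40)/(-5))² + 11*((18 - 14 - 40)/(-5))) + 47956 = (-70 - ⅕*(-36))/(40 + (-⅕*(-36))² + 11*(-⅕*(-36))) + 47956 = (-70 + 36/5)/(40 + (36/5)² + 11*(36/5)) + 47956 = -314/5/(40 + 1296/25 + 396/5) + 47956 = -314/5/(4276/25) + 47956 = (25/4276)*(-314/5) + 47956 = -785/2138 + 47956 = 102529143/2138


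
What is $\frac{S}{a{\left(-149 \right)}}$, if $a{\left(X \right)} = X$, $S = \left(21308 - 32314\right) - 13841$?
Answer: $\frac{24847}{149} \approx 166.76$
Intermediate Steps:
$S = -24847$ ($S = -11006 - 13841 = -24847$)
$\frac{S}{a{\left(-149 \right)}} = - \frac{24847}{-149} = \left(-24847\right) \left(- \frac{1}{149}\right) = \frac{24847}{149}$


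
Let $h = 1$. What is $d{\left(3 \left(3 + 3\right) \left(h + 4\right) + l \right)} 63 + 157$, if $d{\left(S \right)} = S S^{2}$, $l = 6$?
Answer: $55738525$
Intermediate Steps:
$d{\left(S \right)} = S^{3}$
$d{\left(3 \left(3 + 3\right) \left(h + 4\right) + l \right)} 63 + 157 = \left(3 \left(3 + 3\right) \left(1 + 4\right) + 6\right)^{3} \cdot 63 + 157 = \left(3 \cdot 6 \cdot 5 + 6\right)^{3} \cdot 63 + 157 = \left(3 \cdot 30 + 6\right)^{3} \cdot 63 + 157 = \left(90 + 6\right)^{3} \cdot 63 + 157 = 96^{3} \cdot 63 + 157 = 884736 \cdot 63 + 157 = 55738368 + 157 = 55738525$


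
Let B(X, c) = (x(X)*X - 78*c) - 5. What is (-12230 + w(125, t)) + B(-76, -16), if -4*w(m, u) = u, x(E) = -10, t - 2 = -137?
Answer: -40773/4 ≈ -10193.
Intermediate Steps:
t = -135 (t = 2 - 137 = -135)
w(m, u) = -u/4
B(X, c) = -5 - 78*c - 10*X (B(X, c) = (-10*X - 78*c) - 5 = (-78*c - 10*X) - 5 = -5 - 78*c - 10*X)
(-12230 + w(125, t)) + B(-76, -16) = (-12230 - ¼*(-135)) + (-5 - 78*(-16) - 10*(-76)) = (-12230 + 135/4) + (-5 + 1248 + 760) = -48785/4 + 2003 = -40773/4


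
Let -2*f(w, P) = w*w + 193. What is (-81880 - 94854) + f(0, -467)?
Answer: -353661/2 ≈ -1.7683e+5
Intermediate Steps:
f(w, P) = -193/2 - w²/2 (f(w, P) = -(w*w + 193)/2 = -(w² + 193)/2 = -(193 + w²)/2 = -193/2 - w²/2)
(-81880 - 94854) + f(0, -467) = (-81880 - 94854) + (-193/2 - ½*0²) = -176734 + (-193/2 - ½*0) = -176734 + (-193/2 + 0) = -176734 - 193/2 = -353661/2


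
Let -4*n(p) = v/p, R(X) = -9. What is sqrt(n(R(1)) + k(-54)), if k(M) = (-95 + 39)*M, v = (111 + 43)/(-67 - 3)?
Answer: sqrt(2721545)/30 ≈ 54.990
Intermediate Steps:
v = -11/5 (v = 154/(-70) = 154*(-1/70) = -11/5 ≈ -2.2000)
k(M) = -56*M
n(p) = 11/(20*p) (n(p) = -(-11)/(20*p) = 11/(20*p))
sqrt(n(R(1)) + k(-54)) = sqrt((11/20)/(-9) - 56*(-54)) = sqrt((11/20)*(-1/9) + 3024) = sqrt(-11/180 + 3024) = sqrt(544309/180) = sqrt(2721545)/30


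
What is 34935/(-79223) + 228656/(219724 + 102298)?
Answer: 3432487859/12755774453 ≈ 0.26909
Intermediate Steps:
34935/(-79223) + 228656/(219724 + 102298) = 34935*(-1/79223) + 228656/322022 = -34935/79223 + 228656*(1/322022) = -34935/79223 + 114328/161011 = 3432487859/12755774453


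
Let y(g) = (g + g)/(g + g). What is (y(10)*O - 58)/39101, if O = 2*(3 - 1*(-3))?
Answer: -46/39101 ≈ -0.0011764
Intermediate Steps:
y(g) = 1 (y(g) = (2*g)/((2*g)) = (2*g)*(1/(2*g)) = 1)
O = 12 (O = 2*(3 + 3) = 2*6 = 12)
(y(10)*O - 58)/39101 = (1*12 - 58)/39101 = (12 - 58)*(1/39101) = -46*1/39101 = -46/39101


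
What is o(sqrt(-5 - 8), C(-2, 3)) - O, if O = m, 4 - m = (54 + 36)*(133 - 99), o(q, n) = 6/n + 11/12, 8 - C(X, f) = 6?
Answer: 36719/12 ≈ 3059.9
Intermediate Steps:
C(X, f) = 2 (C(X, f) = 8 - 1*6 = 8 - 6 = 2)
o(q, n) = 11/12 + 6/n (o(q, n) = 6/n + 11*(1/12) = 6/n + 11/12 = 11/12 + 6/n)
m = -3056 (m = 4 - (54 + 36)*(133 - 99) = 4 - 90*34 = 4 - 1*3060 = 4 - 3060 = -3056)
O = -3056
o(sqrt(-5 - 8), C(-2, 3)) - O = (11/12 + 6/2) - 1*(-3056) = (11/12 + 6*(1/2)) + 3056 = (11/12 + 3) + 3056 = 47/12 + 3056 = 36719/12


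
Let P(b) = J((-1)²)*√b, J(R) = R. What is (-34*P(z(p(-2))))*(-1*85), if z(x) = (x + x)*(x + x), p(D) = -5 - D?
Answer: 17340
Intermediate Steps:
z(x) = 4*x² (z(x) = (2*x)*(2*x) = 4*x²)
P(b) = √b (P(b) = (-1)²*√b = 1*√b = √b)
(-34*P(z(p(-2))))*(-1*85) = (-34*√(4*(-5 - 1*(-2))²))*(-1*85) = -34*√(4*(-5 + 2)²)*(-85) = -34*√(4*(-3)²)*(-85) = -34*√(4*9)*(-85) = -34*√36*(-85) = -34*6*(-85) = -204*(-85) = 17340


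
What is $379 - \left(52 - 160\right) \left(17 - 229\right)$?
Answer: $-22517$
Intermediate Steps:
$379 - \left(52 - 160\right) \left(17 - 229\right) = 379 - \left(52 - 160\right) \left(-212\right) = 379 - \left(-108\right) \left(-212\right) = 379 - 22896 = -22517$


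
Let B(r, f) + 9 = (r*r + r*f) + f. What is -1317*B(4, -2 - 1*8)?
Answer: 56631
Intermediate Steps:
B(r, f) = -9 + f + r**2 + f*r (B(r, f) = -9 + ((r*r + r*f) + f) = -9 + ((r**2 + f*r) + f) = -9 + (f + r**2 + f*r) = -9 + f + r**2 + f*r)
-1317*B(4, -2 - 1*8) = -1317*(-9 + (-2 - 1*8) + 4**2 + (-2 - 1*8)*4) = -1317*(-9 + (-2 - 8) + 16 + (-2 - 8)*4) = -1317*(-9 - 10 + 16 - 10*4) = -1317*(-9 - 10 + 16 - 40) = -1317*(-43) = 56631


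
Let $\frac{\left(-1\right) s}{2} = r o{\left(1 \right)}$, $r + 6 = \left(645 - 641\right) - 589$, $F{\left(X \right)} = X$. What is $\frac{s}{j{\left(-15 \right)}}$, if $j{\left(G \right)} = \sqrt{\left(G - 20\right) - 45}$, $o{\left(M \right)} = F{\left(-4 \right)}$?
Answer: $\frac{1182 i \sqrt{5}}{5} \approx 528.61 i$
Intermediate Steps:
$r = -591$ ($r = -6 + \left(\left(645 - 641\right) - 589\right) = -6 + \left(4 - 589\right) = -6 - 585 = -591$)
$o{\left(M \right)} = -4$
$j{\left(G \right)} = \sqrt{-65 + G}$ ($j{\left(G \right)} = \sqrt{\left(-20 + G\right) - 45} = \sqrt{-65 + G}$)
$s = -4728$ ($s = - 2 \left(\left(-591\right) \left(-4\right)\right) = \left(-2\right) 2364 = -4728$)
$\frac{s}{j{\left(-15 \right)}} = - \frac{4728}{\sqrt{-65 - 15}} = - \frac{4728}{\sqrt{-80}} = - \frac{4728}{4 i \sqrt{5}} = - 4728 \left(- \frac{i \sqrt{5}}{20}\right) = \frac{1182 i \sqrt{5}}{5}$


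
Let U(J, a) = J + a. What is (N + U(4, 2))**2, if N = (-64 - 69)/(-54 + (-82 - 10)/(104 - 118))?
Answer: 8543929/110224 ≈ 77.514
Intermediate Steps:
N = 931/332 (N = -133/(-54 - 92/(-14)) = -133/(-54 - 92*(-1/14)) = -133/(-54 + 46/7) = -133/(-332/7) = -133*(-7/332) = 931/332 ≈ 2.8042)
(N + U(4, 2))**2 = (931/332 + (4 + 2))**2 = (931/332 + 6)**2 = (2923/332)**2 = 8543929/110224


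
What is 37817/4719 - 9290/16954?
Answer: 22973458/3077151 ≈ 7.4658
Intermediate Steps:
37817/4719 - 9290/16954 = 37817*(1/4719) - 9290*1/16954 = 2909/363 - 4645/8477 = 22973458/3077151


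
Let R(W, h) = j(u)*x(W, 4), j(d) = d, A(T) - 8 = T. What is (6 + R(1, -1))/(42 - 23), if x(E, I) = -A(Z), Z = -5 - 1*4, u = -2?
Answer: 4/19 ≈ 0.21053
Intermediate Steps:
Z = -9 (Z = -5 - 4 = -9)
A(T) = 8 + T
x(E, I) = 1 (x(E, I) = -(8 - 9) = -1*(-1) = 1)
R(W, h) = -2 (R(W, h) = -2*1 = -2)
(6 + R(1, -1))/(42 - 23) = (6 - 2)/(42 - 23) = 4/19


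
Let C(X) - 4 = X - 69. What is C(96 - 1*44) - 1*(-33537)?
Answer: 33524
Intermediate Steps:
C(X) = -65 + X (C(X) = 4 + (X - 69) = 4 + (-69 + X) = -65 + X)
C(96 - 1*44) - 1*(-33537) = (-65 + (96 - 1*44)) - 1*(-33537) = (-65 + (96 - 44)) + 33537 = (-65 + 52) + 33537 = -13 + 33537 = 33524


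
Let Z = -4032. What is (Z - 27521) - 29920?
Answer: -61473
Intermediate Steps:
(Z - 27521) - 29920 = (-4032 - 27521) - 29920 = -31553 - 29920 = -61473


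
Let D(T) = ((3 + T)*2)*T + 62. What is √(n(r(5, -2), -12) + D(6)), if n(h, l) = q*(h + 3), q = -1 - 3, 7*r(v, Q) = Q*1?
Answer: √7798/7 ≈ 12.615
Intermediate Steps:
D(T) = 62 + T*(6 + 2*T) (D(T) = (6 + 2*T)*T + 62 = T*(6 + 2*T) + 62 = 62 + T*(6 + 2*T))
r(v, Q) = Q/7 (r(v, Q) = (Q*1)/7 = Q/7)
q = -4
n(h, l) = -12 - 4*h (n(h, l) = -4*(h + 3) = -4*(3 + h) = -12 - 4*h)
√(n(r(5, -2), -12) + D(6)) = √((-12 - 4*(-2)/7) + (62 + 2*6² + 6*6)) = √((-12 - 4*(-2/7)) + (62 + 2*36 + 36)) = √((-12 + 8/7) + (62 + 72 + 36)) = √(-76/7 + 170) = √(1114/7) = √7798/7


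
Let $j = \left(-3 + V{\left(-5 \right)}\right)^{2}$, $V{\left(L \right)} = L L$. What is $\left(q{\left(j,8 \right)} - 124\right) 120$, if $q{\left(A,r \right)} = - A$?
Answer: $-72960$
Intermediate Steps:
$V{\left(L \right)} = L^{2}$
$j = 484$ ($j = \left(-3 + \left(-5\right)^{2}\right)^{2} = \left(-3 + 25\right)^{2} = 22^{2} = 484$)
$\left(q{\left(j,8 \right)} - 124\right) 120 = \left(\left(-1\right) 484 - 124\right) 120 = \left(-484 - 124\right) 120 = \left(-608\right) 120 = -72960$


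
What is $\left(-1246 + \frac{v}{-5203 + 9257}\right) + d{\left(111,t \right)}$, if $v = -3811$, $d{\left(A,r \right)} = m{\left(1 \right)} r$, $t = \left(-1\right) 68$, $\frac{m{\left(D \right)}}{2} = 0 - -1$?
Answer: $- \frac{5606439}{4054} \approx -1382.9$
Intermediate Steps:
$m{\left(D \right)} = 2$ ($m{\left(D \right)} = 2 \left(0 - -1\right) = 2 \left(0 + 1\right) = 2 \cdot 1 = 2$)
$t = -68$
$d{\left(A,r \right)} = 2 r$
$\left(-1246 + \frac{v}{-5203 + 9257}\right) + d{\left(111,t \right)} = \left(-1246 - \frac{3811}{-5203 + 9257}\right) + 2 \left(-68\right) = \left(-1246 - \frac{3811}{4054}\right) - 136 = - \frac{5055095}{4054} - 136 = - \frac{5606439}{4054}$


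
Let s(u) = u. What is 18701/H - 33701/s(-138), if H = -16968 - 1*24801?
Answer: 468358777/1921374 ≈ 243.76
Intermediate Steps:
H = -41769 (H = -16968 - 24801 = -41769)
18701/H - 33701/s(-138) = 18701/(-41769) - 33701/(-138) = 18701*(-1/41769) - 33701*(-1/138) = -18701/41769 + 33701/138 = 468358777/1921374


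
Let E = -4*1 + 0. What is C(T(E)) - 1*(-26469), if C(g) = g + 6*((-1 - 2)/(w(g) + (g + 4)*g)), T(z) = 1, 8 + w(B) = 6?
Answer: 26464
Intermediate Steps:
w(B) = -2 (w(B) = -8 + 6 = -2)
E = -4 (E = -4 + 0 = -4)
C(g) = g - 18/(-2 + g*(4 + g)) (C(g) = g + 6*((-1 - 2)/(-2 + (g + 4)*g)) = g + 6*(-3/(-2 + (4 + g)*g)) = g + 6*(-3/(-2 + g*(4 + g))) = g - 18/(-2 + g*(4 + g)))
C(T(E)) - 1*(-26469) = (-18 + 1³ - 2*1 + 4*1²)/(-2 + 1² + 4*1) - 1*(-26469) = (-18 + 1 - 2 + 4*1)/(-2 + 1 + 4) + 26469 = (-18 + 1 - 2 + 4)/3 + 26469 = (⅓)*(-15) + 26469 = -5 + 26469 = 26464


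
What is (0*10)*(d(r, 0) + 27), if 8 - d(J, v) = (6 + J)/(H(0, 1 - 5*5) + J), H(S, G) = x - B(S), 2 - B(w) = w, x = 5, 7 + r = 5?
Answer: 0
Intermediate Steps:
r = -2 (r = -7 + 5 = -2)
B(w) = 2 - w
H(S, G) = 3 + S (H(S, G) = 5 - (2 - S) = 5 + (-2 + S) = 3 + S)
d(J, v) = 8 - (6 + J)/(3 + J) (d(J, v) = 8 - (6 + J)/((3 + 0) + J) = 8 - (6 + J)/(3 + J))
(0*10)*(d(r, 0) + 27) = (0*10)*((18 + 7*(-2))/(3 - 2) + 27) = 0*((18 - 14)/1 + 27) = 0*(1*4 + 27) = 0*(4 + 27) = 0*31 = 0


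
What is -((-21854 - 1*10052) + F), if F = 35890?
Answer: -3984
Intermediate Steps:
-((-21854 - 1*10052) + F) = -((-21854 - 1*10052) + 35890) = -((-21854 - 10052) + 35890) = -(-31906 + 35890) = -1*3984 = -3984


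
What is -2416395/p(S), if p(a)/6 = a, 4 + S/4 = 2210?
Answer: -805465/17648 ≈ -45.641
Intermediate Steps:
S = 8824 (S = -16 + 4*2210 = -16 + 8840 = 8824)
p(a) = 6*a
-2416395/p(S) = -2416395/(6*8824) = -2416395/52944 = -2416395*1/52944 = -805465/17648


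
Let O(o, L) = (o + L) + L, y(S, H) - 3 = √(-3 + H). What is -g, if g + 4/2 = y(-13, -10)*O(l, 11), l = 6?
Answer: -82 - 28*I*√13 ≈ -82.0 - 100.96*I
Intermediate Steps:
y(S, H) = 3 + √(-3 + H)
O(o, L) = o + 2*L (O(o, L) = (L + o) + L = o + 2*L)
g = 82 + 28*I*√13 (g = -2 + (3 + √(-3 - 10))*(6 + 2*11) = -2 + (3 + √(-13))*(6 + 22) = -2 + (3 + I*√13)*28 = -2 + (84 + 28*I*√13) = 82 + 28*I*√13 ≈ 82.0 + 100.96*I)
-g = -(82 + 28*I*√13) = -82 - 28*I*√13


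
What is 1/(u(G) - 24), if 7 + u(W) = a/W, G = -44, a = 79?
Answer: -44/1443 ≈ -0.030492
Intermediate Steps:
u(W) = -7 + 79/W
1/(u(G) - 24) = 1/((-7 + 79/(-44)) - 24) = 1/((-7 + 79*(-1/44)) - 24) = 1/((-7 - 79/44) - 24) = 1/(-387/44 - 24) = 1/(-1443/44) = -44/1443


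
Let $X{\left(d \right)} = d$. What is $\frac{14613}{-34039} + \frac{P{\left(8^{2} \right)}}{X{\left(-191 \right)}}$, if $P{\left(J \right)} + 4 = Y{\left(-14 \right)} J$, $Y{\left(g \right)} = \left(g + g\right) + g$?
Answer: $\frac{88841905}{6501449} \approx 13.665$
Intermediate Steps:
$Y{\left(g \right)} = 3 g$ ($Y{\left(g \right)} = 2 g + g = 3 g$)
$P{\left(J \right)} = -4 - 42 J$ ($P{\left(J \right)} = -4 + 3 \left(-14\right) J = -4 - 42 J$)
$\frac{14613}{-34039} + \frac{P{\left(8^{2} \right)}}{X{\left(-191 \right)}} = \frac{14613}{-34039} + \frac{-4 - 42 \cdot 8^{2}}{-191} = 14613 \left(- \frac{1}{34039}\right) + \left(-4 - 2688\right) \left(- \frac{1}{191}\right) = - \frac{14613}{34039} + \left(-4 - 2688\right) \left(- \frac{1}{191}\right) = - \frac{14613}{34039} - - \frac{2692}{191} = - \frac{14613}{34039} + \frac{2692}{191} = \frac{88841905}{6501449}$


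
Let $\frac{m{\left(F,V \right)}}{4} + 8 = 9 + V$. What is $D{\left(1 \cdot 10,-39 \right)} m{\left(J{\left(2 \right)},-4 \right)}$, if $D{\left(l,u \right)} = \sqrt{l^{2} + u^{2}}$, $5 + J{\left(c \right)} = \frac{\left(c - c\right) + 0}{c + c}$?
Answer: $- 12 \sqrt{1621} \approx -483.14$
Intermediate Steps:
$J{\left(c \right)} = -5$ ($J{\left(c \right)} = -5 + \frac{\left(c - c\right) + 0}{c + c} = -5 + \frac{0 + 0}{2 c} = -5 + 0 \frac{1}{2 c} = -5 + 0 = -5$)
$m{\left(F,V \right)} = 4 + 4 V$ ($m{\left(F,V \right)} = -32 + 4 \left(9 + V\right) = -32 + \left(36 + 4 V\right) = 4 + 4 V$)
$D{\left(1 \cdot 10,-39 \right)} m{\left(J{\left(2 \right)},-4 \right)} = \sqrt{\left(1 \cdot 10\right)^{2} + \left(-39\right)^{2}} \left(4 + 4 \left(-4\right)\right) = \sqrt{10^{2} + 1521} \left(4 - 16\right) = \sqrt{100 + 1521} \left(-12\right) = \sqrt{1621} \left(-12\right) = - 12 \sqrt{1621}$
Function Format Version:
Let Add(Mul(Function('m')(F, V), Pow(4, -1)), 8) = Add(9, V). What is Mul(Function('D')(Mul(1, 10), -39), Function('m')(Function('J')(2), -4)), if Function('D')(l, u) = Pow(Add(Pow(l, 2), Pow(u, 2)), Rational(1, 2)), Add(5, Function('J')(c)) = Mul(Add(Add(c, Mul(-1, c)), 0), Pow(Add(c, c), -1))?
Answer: Mul(-12, Pow(1621, Rational(1, 2))) ≈ -483.14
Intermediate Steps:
Function('J')(c) = -5 (Function('J')(c) = Add(-5, Mul(Add(Add(c, Mul(-1, c)), 0), Pow(Add(c, c), -1))) = Add(-5, Mul(Add(0, 0), Pow(Mul(2, c), -1))) = Add(-5, Mul(0, Mul(Rational(1, 2), Pow(c, -1)))) = Add(-5, 0) = -5)
Function('m')(F, V) = Add(4, Mul(4, V)) (Function('m')(F, V) = Add(-32, Mul(4, Add(9, V))) = Add(-32, Add(36, Mul(4, V))) = Add(4, Mul(4, V)))
Mul(Function('D')(Mul(1, 10), -39), Function('m')(Function('J')(2), -4)) = Mul(Pow(Add(Pow(Mul(1, 10), 2), Pow(-39, 2)), Rational(1, 2)), Add(4, Mul(4, -4))) = Mul(Pow(Add(Pow(10, 2), 1521), Rational(1, 2)), Add(4, -16)) = Mul(Pow(Add(100, 1521), Rational(1, 2)), -12) = Mul(Pow(1621, Rational(1, 2)), -12) = Mul(-12, Pow(1621, Rational(1, 2)))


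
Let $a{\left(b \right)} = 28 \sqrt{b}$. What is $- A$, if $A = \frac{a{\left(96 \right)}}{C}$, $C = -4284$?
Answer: $\frac{4 \sqrt{6}}{153} \approx 0.064039$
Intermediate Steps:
$A = - \frac{4 \sqrt{6}}{153}$ ($A = \frac{28 \sqrt{96}}{-4284} = 28 \cdot 4 \sqrt{6} \left(- \frac{1}{4284}\right) = 112 \sqrt{6} \left(- \frac{1}{4284}\right) = - \frac{4 \sqrt{6}}{153} \approx -0.064039$)
$- A = - \frac{\left(-4\right) \sqrt{6}}{153} = \frac{4 \sqrt{6}}{153}$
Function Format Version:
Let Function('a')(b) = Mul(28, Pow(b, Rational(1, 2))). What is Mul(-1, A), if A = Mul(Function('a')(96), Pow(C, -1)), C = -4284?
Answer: Mul(Rational(4, 153), Pow(6, Rational(1, 2))) ≈ 0.064039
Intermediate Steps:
A = Mul(Rational(-4, 153), Pow(6, Rational(1, 2))) (A = Mul(Mul(28, Pow(96, Rational(1, 2))), Pow(-4284, -1)) = Mul(Mul(28, Mul(4, Pow(6, Rational(1, 2)))), Rational(-1, 4284)) = Mul(Mul(112, Pow(6, Rational(1, 2))), Rational(-1, 4284)) = Mul(Rational(-4, 153), Pow(6, Rational(1, 2))) ≈ -0.064039)
Mul(-1, A) = Mul(-1, Mul(Rational(-4, 153), Pow(6, Rational(1, 2)))) = Mul(Rational(4, 153), Pow(6, Rational(1, 2)))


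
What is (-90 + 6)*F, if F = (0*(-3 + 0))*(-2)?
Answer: 0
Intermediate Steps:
F = 0 (F = (0*(-3))*(-2) = 0*(-2) = 0)
(-90 + 6)*F = (-90 + 6)*0 = -84*0 = 0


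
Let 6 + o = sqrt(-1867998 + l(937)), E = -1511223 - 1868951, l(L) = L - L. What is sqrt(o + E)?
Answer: sqrt(-3380180 + 11*I*sqrt(15438)) ≈ 0.372 + 1838.5*I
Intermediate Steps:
l(L) = 0
E = -3380174
o = -6 + 11*I*sqrt(15438) (o = -6 + sqrt(-1867998 + 0) = -6 + sqrt(-1867998) = -6 + 11*I*sqrt(15438) ≈ -6.0 + 1366.7*I)
sqrt(o + E) = sqrt((-6 + 11*I*sqrt(15438)) - 3380174) = sqrt(-3380180 + 11*I*sqrt(15438))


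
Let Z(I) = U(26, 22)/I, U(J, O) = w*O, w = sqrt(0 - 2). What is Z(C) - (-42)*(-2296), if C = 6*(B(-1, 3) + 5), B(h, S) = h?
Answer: -96432 + 11*I*sqrt(2)/12 ≈ -96432.0 + 1.2964*I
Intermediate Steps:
w = I*sqrt(2) (w = sqrt(-2) = I*sqrt(2) ≈ 1.4142*I)
U(J, O) = I*O*sqrt(2) (U(J, O) = (I*sqrt(2))*O = I*O*sqrt(2))
C = 24 (C = 6*(-1 + 5) = 6*4 = 24)
Z(I) = 22*I*sqrt(2)/I (Z(I) = (I*22*sqrt(2))/I = (22*I*sqrt(2))/I = 22*I*sqrt(2)/I)
Z(C) - (-42)*(-2296) = 22*I*sqrt(2)/24 - (-42)*(-2296) = 22*I*sqrt(2)*(1/24) - 1*96432 = 11*I*sqrt(2)/12 - 96432 = -96432 + 11*I*sqrt(2)/12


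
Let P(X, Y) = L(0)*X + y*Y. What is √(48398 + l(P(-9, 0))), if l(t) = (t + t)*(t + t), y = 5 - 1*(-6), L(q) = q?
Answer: √48398 ≈ 220.00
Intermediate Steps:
y = 11 (y = 5 + 6 = 11)
P(X, Y) = 11*Y (P(X, Y) = 0*X + 11*Y = 0 + 11*Y = 11*Y)
l(t) = 4*t² (l(t) = (2*t)*(2*t) = 4*t²)
√(48398 + l(P(-9, 0))) = √(48398 + 4*(11*0)²) = √(48398 + 4*0²) = √(48398 + 4*0) = √(48398 + 0) = √48398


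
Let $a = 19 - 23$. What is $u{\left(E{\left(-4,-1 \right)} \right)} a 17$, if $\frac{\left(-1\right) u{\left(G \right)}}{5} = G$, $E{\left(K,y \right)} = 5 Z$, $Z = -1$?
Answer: $-1700$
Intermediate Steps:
$E{\left(K,y \right)} = -5$ ($E{\left(K,y \right)} = 5 \left(-1\right) = -5$)
$u{\left(G \right)} = - 5 G$
$a = -4$
$u{\left(E{\left(-4,-1 \right)} \right)} a 17 = \left(-5\right) \left(-5\right) \left(-4\right) 17 = 25 \left(-4\right) 17 = \left(-100\right) 17 = -1700$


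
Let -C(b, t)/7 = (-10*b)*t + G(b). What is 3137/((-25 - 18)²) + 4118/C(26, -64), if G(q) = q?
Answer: 179177256/107854019 ≈ 1.6613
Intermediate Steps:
C(b, t) = -7*b + 70*b*t (C(b, t) = -7*((-10*b)*t + b) = -7*(-10*b*t + b) = -7*(b - 10*b*t) = -7*b + 70*b*t)
3137/((-25 - 18)²) + 4118/C(26, -64) = 3137/((-25 - 18)²) + 4118/((7*26*(-1 + 10*(-64)))) = 3137/((-43)²) + 4118/((7*26*(-1 - 640))) = 3137/1849 + 4118/((7*26*(-641))) = 3137*(1/1849) + 4118/(-116662) = 3137/1849 + 4118*(-1/116662) = 3137/1849 - 2059/58331 = 179177256/107854019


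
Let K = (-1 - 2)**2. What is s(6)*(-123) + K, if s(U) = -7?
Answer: 870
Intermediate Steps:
K = 9 (K = (-3)**2 = 9)
s(6)*(-123) + K = -7*(-123) + 9 = 861 + 9 = 870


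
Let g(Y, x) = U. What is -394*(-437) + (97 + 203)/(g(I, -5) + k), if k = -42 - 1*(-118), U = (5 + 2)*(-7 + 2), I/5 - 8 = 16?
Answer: 7059598/41 ≈ 1.7219e+5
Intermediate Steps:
I = 120 (I = 40 + 5*16 = 40 + 80 = 120)
U = -35 (U = 7*(-5) = -35)
k = 76 (k = -42 + 118 = 76)
g(Y, x) = -35
-394*(-437) + (97 + 203)/(g(I, -5) + k) = -394*(-437) + (97 + 203)/(-35 + 76) = 172178 + 300/41 = 7059598/41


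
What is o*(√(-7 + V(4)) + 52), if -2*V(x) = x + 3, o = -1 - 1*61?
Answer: -3224 - 31*I*√42 ≈ -3224.0 - 200.9*I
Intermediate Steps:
o = -62 (o = -1 - 61 = -62)
V(x) = -3/2 - x/2 (V(x) = -(x + 3)/2 = -(3 + x)/2 = -3/2 - x/2)
o*(√(-7 + V(4)) + 52) = -62*(√(-7 + (-3/2 - ½*4)) + 52) = -62*(√(-7 + (-3/2 - 2)) + 52) = -62*(√(-7 - 7/2) + 52) = -62*(√(-21/2) + 52) = -62*(I*√42/2 + 52) = -62*(52 + I*√42/2) = -3224 - 31*I*√42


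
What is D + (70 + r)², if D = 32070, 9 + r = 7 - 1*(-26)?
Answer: 40906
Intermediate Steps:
r = 24 (r = -9 + (7 - 1*(-26)) = -9 + (7 + 26) = -9 + 33 = 24)
D + (70 + r)² = 32070 + (70 + 24)² = 32070 + 94² = 32070 + 8836 = 40906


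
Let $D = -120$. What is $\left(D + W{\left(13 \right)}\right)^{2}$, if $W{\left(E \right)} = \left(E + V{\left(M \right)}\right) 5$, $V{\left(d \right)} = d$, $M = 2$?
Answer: $2025$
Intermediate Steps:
$W{\left(E \right)} = 10 + 5 E$ ($W{\left(E \right)} = \left(E + 2\right) 5 = \left(2 + E\right) 5 = 10 + 5 E$)
$\left(D + W{\left(13 \right)}\right)^{2} = \left(-120 + \left(10 + 5 \cdot 13\right)\right)^{2} = \left(-120 + \left(10 + 65\right)\right)^{2} = \left(-120 + 75\right)^{2} = \left(-45\right)^{2} = 2025$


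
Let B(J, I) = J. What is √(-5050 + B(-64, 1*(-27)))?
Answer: I*√5114 ≈ 71.512*I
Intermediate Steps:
√(-5050 + B(-64, 1*(-27))) = √(-5050 - 64) = √(-5114) = I*√5114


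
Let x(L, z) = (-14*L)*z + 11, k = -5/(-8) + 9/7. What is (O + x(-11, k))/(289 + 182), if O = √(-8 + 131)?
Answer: 407/628 + √123/471 ≈ 0.67164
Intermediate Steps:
O = √123 ≈ 11.091
k = 107/56 (k = -5*(-⅛) + 9*(⅐) = 5/8 + 9/7 = 107/56 ≈ 1.9107)
x(L, z) = 11 - 14*L*z (x(L, z) = -14*L*z + 11 = 11 - 14*L*z)
(O + x(-11, k))/(289 + 182) = (√123 + (11 - 14*(-11)*107/56))/(289 + 182) = (√123 + (11 + 1177/4))/471 = (√123 + 1221/4)*(1/471) = (1221/4 + √123)*(1/471) = 407/628 + √123/471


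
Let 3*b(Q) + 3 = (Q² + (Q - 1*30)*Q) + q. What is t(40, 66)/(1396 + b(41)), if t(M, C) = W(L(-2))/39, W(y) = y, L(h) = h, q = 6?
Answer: -2/82199 ≈ -2.4331e-5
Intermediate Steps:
b(Q) = 1 + Q²/3 + Q*(-30 + Q)/3 (b(Q) = -1 + ((Q² + (Q - 1*30)*Q) + 6)/3 = -1 + ((Q² + (Q - 30)*Q) + 6)/3 = -1 + ((Q² + (-30 + Q)*Q) + 6)/3 = -1 + ((Q² + Q*(-30 + Q)) + 6)/3 = -1 + (6 + Q² + Q*(-30 + Q))/3 = -1 + (2 + Q²/3 + Q*(-30 + Q)/3) = 1 + Q²/3 + Q*(-30 + Q)/3)
t(M, C) = -2/39
t(40, 66)/(1396 + b(41)) = -2/(39*(1396 + (1 - 10*41 + (⅔)*41²))) = -2/(39*(1396 + (1 - 410 + (⅔)*1681))) = -2/(39*(1396 + (1 - 410 + 3362/3))) = -2/(39*(1396 + 2135/3)) = -2/(39*6323/3) = -2/39*3/6323 = -2/82199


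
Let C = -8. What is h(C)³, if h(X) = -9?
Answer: -729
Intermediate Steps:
h(C)³ = (-9)³ = -729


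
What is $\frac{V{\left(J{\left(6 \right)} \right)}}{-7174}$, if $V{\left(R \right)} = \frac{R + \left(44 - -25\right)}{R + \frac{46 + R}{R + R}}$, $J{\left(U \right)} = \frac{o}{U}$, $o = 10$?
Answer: $- \frac{1060}{1718173} \approx -0.00061693$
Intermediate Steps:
$J{\left(U \right)} = \frac{10}{U}$
$V{\left(R \right)} = \frac{69 + R}{R + \frac{46 + R}{2 R}}$ ($V{\left(R \right)} = \frac{R + \left(44 + 25\right)}{R + \frac{46 + R}{2 R}} = \frac{R + 69}{R + \left(46 + R\right) \frac{1}{2 R}} = \frac{69 + R}{R + \frac{46 + R}{2 R}}$)
$\frac{V{\left(J{\left(6 \right)} \right)}}{-7174} = \frac{2 \cdot \frac{10}{6} \frac{1}{46 + \frac{10}{6} + 2 \left(\frac{10}{6}\right)^{2}} \left(69 + \frac{10}{6}\right)}{-7174} = \frac{2 \cdot 10 \cdot \frac{1}{6} \left(69 + 10 \cdot \frac{1}{6}\right)}{46 + 10 \cdot \frac{1}{6} + 2 \left(10 \cdot \frac{1}{6}\right)^{2}} \left(- \frac{1}{7174}\right) = 2 \cdot \frac{5}{3} \frac{1}{46 + \frac{5}{3} + 2 \left(\frac{5}{3}\right)^{2}} \left(69 + \frac{5}{3}\right) \left(- \frac{1}{7174}\right) = 2 \cdot \frac{5}{3} \frac{1}{46 + \frac{5}{3} + 2 \cdot \frac{25}{9}} \cdot \frac{212}{3} \left(- \frac{1}{7174}\right) = 2 \cdot \frac{5}{3} \frac{1}{46 + \frac{5}{3} + \frac{50}{9}} \cdot \frac{212}{3} \left(- \frac{1}{7174}\right) = 2 \cdot \frac{5}{3} \frac{1}{\frac{479}{9}} \cdot \frac{212}{3} \left(- \frac{1}{7174}\right) = 2 \cdot \frac{5}{3} \cdot \frac{9}{479} \cdot \frac{212}{3} \left(- \frac{1}{7174}\right) = \frac{2120}{479} \left(- \frac{1}{7174}\right) = - \frac{1060}{1718173}$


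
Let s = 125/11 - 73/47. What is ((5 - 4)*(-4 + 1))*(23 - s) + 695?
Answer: 338858/517 ≈ 655.43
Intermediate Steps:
s = 5072/517 (s = 125*(1/11) - 73*1/47 = 125/11 - 73/47 = 5072/517 ≈ 9.8104)
((5 - 4)*(-4 + 1))*(23 - s) + 695 = ((5 - 4)*(-4 + 1))*(23 - 1*5072/517) + 695 = (1*(-3))*(23 - 5072/517) + 695 = -3*6819/517 + 695 = -20457/517 + 695 = 338858/517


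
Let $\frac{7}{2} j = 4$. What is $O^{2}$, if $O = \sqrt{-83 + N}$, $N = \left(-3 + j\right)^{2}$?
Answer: $- \frac{3898}{49} \approx -79.551$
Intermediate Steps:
$j = \frac{8}{7}$ ($j = \frac{2}{7} \cdot 4 = \frac{8}{7} \approx 1.1429$)
$N = \frac{169}{49}$ ($N = \left(-3 + \frac{8}{7}\right)^{2} = \left(- \frac{13}{7}\right)^{2} = \frac{169}{49} \approx 3.449$)
$O = \frac{i \sqrt{3898}}{7}$ ($O = \sqrt{-83 + \frac{169}{49}} = \sqrt{- \frac{3898}{49}} = \frac{i \sqrt{3898}}{7} \approx 8.9191 i$)
$O^{2} = \left(\frac{i \sqrt{3898}}{7}\right)^{2} = - \frac{3898}{49}$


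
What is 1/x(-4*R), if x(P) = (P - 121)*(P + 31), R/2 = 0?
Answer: -1/3751 ≈ -0.00026660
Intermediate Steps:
R = 0 (R = 2*0 = 0)
x(P) = (-121 + P)*(31 + P)
1/x(-4*R) = 1/(-3751 + (-4*0)² - (-360)*0) = 1/(-3751 + 0² - 90*0) = 1/(-3751 + 0 + 0) = 1/(-3751) = -1/3751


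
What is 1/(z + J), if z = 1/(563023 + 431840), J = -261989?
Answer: -994863/260643162506 ≈ -3.8170e-6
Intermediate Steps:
z = 1/994863 ≈ 1.0052e-6
1/(z + J) = 1/(1/994863 - 261989) = 1/(-260643162506/994863) = -994863/260643162506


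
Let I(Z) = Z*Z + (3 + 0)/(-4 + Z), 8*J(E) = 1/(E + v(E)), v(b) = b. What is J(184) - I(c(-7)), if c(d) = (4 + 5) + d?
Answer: -7359/2944 ≈ -2.4997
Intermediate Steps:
c(d) = 9 + d
J(E) = 1/(16*E) (J(E) = 1/(8*(E + E)) = 1/(8*((2*E))) = (1/(2*E))/8 = 1/(16*E))
I(Z) = Z² + 3/(-4 + Z)
J(184) - I(c(-7)) = (1/16)/184 - (3 + (9 - 7)³ - 4*(9 - 7)²)/(-4 + (9 - 7)) = (1/16)*(1/184) - (3 + 2³ - 4*2²)/(-4 + 2) = 1/2944 - (3 + 8 - 4*4)/(-2) = 1/2944 - (-1)*(3 + 8 - 16)/2 = 1/2944 - (-1)*(-5)/2 = 1/2944 - 1*5/2 = 1/2944 - 5/2 = -7359/2944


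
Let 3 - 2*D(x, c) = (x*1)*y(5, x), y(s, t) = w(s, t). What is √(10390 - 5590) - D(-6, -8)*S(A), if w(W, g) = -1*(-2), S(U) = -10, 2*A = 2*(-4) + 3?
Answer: 75 + 40*√3 ≈ 144.28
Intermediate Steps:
A = -5/2 (A = (2*(-4) + 3)/2 = (-8 + 3)/2 = (½)*(-5) = -5/2 ≈ -2.5000)
w(W, g) = 2
y(s, t) = 2
D(x, c) = 3/2 - x (D(x, c) = 3/2 - x*1*2/2 = 3/2 - x*2/2 = 3/2 - x)
√(10390 - 5590) - D(-6, -8)*S(A) = √(10390 - 5590) - (3/2 - 1*(-6))*(-10) = √4800 - (3/2 + 6)*(-10) = 40*√3 - 15*(-10)/2 = 40*√3 - 1*(-75) = 40*√3 + 75 = 75 + 40*√3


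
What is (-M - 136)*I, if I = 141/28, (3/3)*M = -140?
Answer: 141/7 ≈ 20.143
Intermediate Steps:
M = -140
I = 141/28 (I = 141*(1/28) = 141/28 ≈ 5.0357)
(-M - 136)*I = (-1*(-140) - 136)*(141/28) = (140 - 136)*(141/28) = 4*(141/28) = 141/7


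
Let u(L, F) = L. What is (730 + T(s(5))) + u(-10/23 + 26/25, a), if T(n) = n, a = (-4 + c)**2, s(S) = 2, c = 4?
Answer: 421248/575 ≈ 732.61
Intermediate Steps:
a = 0 (a = (-4 + 4)**2 = 0**2 = 0)
(730 + T(s(5))) + u(-10/23 + 26/25, a) = (730 + 2) + (-10/23 + 26/25) = 732 + (-10*1/23 + 26*(1/25)) = 732 + (-10/23 + 26/25) = 732 + 348/575 = 421248/575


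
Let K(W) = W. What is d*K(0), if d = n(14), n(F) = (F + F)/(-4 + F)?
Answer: 0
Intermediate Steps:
n(F) = 2*F/(-4 + F) (n(F) = (2*F)/(-4 + F) = 2*F/(-4 + F))
d = 14/5 (d = 2*14/(-4 + 14) = 2*14/10 = 2*14*(⅒) = 14/5 ≈ 2.8000)
d*K(0) = (14/5)*0 = 0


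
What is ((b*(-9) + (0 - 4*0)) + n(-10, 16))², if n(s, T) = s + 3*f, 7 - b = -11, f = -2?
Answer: 31684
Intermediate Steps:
b = 18 (b = 7 - 1*(-11) = 7 + 11 = 18)
n(s, T) = -6 + s (n(s, T) = s + 3*(-2) = s - 6 = -6 + s)
((b*(-9) + (0 - 4*0)) + n(-10, 16))² = ((18*(-9) + (0 - 4*0)) + (-6 - 10))² = ((-162 + (0 + 0)) - 16)² = ((-162 + 0) - 16)² = (-162 - 16)² = (-178)² = 31684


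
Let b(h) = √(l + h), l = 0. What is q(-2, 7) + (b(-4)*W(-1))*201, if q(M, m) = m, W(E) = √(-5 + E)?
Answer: 7 - 402*√6 ≈ -977.70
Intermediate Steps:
b(h) = √h (b(h) = √(0 + h) = √h)
q(-2, 7) + (b(-4)*W(-1))*201 = 7 + (√(-4)*√(-5 - 1))*201 = 7 + ((2*I)*√(-6))*201 = 7 + ((2*I)*(I*√6))*201 = 7 - 2*√6*201 = 7 - 402*√6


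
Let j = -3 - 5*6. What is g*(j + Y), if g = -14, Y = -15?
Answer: 672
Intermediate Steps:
j = -33 (j = -3 - 30 = -33)
g*(j + Y) = -14*(-33 - 15) = -14*(-48) = 672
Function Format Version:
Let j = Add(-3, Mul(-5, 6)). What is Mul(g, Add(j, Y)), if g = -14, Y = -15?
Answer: 672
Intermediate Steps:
j = -33 (j = Add(-3, -30) = -33)
Mul(g, Add(j, Y)) = Mul(-14, Add(-33, -15)) = Mul(-14, -48) = 672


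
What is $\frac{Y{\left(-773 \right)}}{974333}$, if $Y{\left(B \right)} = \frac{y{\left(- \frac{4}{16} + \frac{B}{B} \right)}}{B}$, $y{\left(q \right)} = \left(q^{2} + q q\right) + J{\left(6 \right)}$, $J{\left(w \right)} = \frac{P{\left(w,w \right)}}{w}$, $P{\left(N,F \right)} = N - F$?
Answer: $- \frac{9}{6025275272} \approx -1.4937 \cdot 10^{-9}$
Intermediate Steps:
$J{\left(w \right)} = 0$ ($J{\left(w \right)} = \frac{w - w}{w} = \frac{0}{w} = 0$)
$y{\left(q \right)} = 2 q^{2}$ ($y{\left(q \right)} = \left(q^{2} + q q\right) + 0 = \left(q^{2} + q^{2}\right) + 0 = 2 q^{2} + 0 = 2 q^{2}$)
$Y{\left(B \right)} = \frac{9}{8 B}$ ($Y{\left(B \right)} = \frac{2 \left(- \frac{4}{16} + \frac{B}{B}\right)^{2}}{B} = \frac{2 \left(\left(-4\right) \frac{1}{16} + 1\right)^{2}}{B} = \frac{2 \left(- \frac{1}{4} + 1\right)^{2}}{B} = \frac{2 \left(\frac{3}{4}\right)^{2}}{B} = \frac{2 \cdot \frac{9}{16}}{B} = \frac{9}{8 B}$)
$\frac{Y{\left(-773 \right)}}{974333} = \frac{\frac{9}{8} \frac{1}{-773}}{974333} = \frac{9}{8} \left(- \frac{1}{773}\right) \frac{1}{974333} = \left(- \frac{9}{6184}\right) \frac{1}{974333} = - \frac{9}{6025275272}$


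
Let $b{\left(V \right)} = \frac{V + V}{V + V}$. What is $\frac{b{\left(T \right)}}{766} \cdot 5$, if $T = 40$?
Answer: $\frac{5}{766} \approx 0.0065274$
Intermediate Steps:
$b{\left(V \right)} = 1$ ($b{\left(V \right)} = \frac{2 V}{2 V} = 2 V \frac{1}{2 V} = 1$)
$\frac{b{\left(T \right)}}{766} \cdot 5 = 1 \cdot \frac{1}{766} \cdot 5 = \frac{1}{766} \cdot 5 = \frac{5}{766}$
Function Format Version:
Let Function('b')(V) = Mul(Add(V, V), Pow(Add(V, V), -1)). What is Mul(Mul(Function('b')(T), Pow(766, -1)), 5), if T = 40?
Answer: Rational(5, 766) ≈ 0.0065274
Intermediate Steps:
Function('b')(V) = 1 (Function('b')(V) = Mul(Mul(2, V), Pow(Mul(2, V), -1)) = Mul(Mul(2, V), Mul(Rational(1, 2), Pow(V, -1))) = 1)
Mul(Mul(Function('b')(T), Pow(766, -1)), 5) = Mul(Mul(1, Pow(766, -1)), 5) = Mul(Mul(1, Rational(1, 766)), 5) = Mul(Rational(1, 766), 5) = Rational(5, 766)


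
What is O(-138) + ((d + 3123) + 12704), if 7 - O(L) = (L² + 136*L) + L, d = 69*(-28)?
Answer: 13764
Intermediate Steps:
d = -1932
O(L) = 7 - L² - 137*L (O(L) = 7 - ((L² + 136*L) + L) = 7 - (L² + 137*L) = 7 + (-L² - 137*L) = 7 - L² - 137*L)
O(-138) + ((d + 3123) + 12704) = (7 - 1*(-138)² - 137*(-138)) + ((-1932 + 3123) + 12704) = (7 - 1*19044 + 18906) + (1191 + 12704) = (7 - 19044 + 18906) + 13895 = -131 + 13895 = 13764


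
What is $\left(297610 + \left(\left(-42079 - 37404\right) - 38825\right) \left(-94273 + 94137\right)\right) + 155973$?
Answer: $16543471$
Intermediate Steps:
$\left(297610 + \left(\left(-42079 - 37404\right) - 38825\right) \left(-94273 + 94137\right)\right) + 155973 = \left(297610 + \left(-79483 - 38825\right) \left(-136\right)\right) + 155973 = \left(297610 - -16089888\right) + 155973 = \left(297610 + 16089888\right) + 155973 = 16387498 + 155973 = 16543471$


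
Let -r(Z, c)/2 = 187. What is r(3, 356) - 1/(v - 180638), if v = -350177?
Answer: -198524809/530815 ≈ -374.00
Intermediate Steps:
r(Z, c) = -374 (r(Z, c) = -2*187 = -374)
r(3, 356) - 1/(v - 180638) = -374 - 1/(-350177 - 180638) = -374 - 1/(-530815) = -374 - 1*(-1/530815) = -374 + 1/530815 = -198524809/530815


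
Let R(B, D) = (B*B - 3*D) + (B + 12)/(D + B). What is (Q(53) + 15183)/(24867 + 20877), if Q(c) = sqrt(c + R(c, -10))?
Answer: 5061/15248 + sqrt(5350103)/1966992 ≈ 0.33309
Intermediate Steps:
R(B, D) = B**2 - 3*D + (12 + B)/(B + D) (R(B, D) = (B**2 - 3*D) + (12 + B)/(B + D) = B**2 - 3*D + (12 + B)/(B + D))
Q(c) = sqrt(c + (-288 + c**3 - 10*c**2 + 31*c)/(-10 + c)) (Q(c) = sqrt(c + (12 + c + c**3 - 3*(-10)**2 - 10*c**2 - 3*c*(-10))/(c - 10)) = sqrt(c + (12 + c + c**3 - 3*100 - 10*c**2 + 30*c)/(-10 + c)) = sqrt(c + (12 + c + c**3 - 300 - 10*c**2 + 30*c)/(-10 + c)) = sqrt(c + (-288 + c**3 - 10*c**2 + 31*c)/(-10 + c)))
(Q(53) + 15183)/(24867 + 20877) = (sqrt((-288 + 53**3 - 9*53**2 + 21*53)/(-10 + 53)) + 15183)/(24867 + 20877) = (sqrt((-288 + 148877 - 9*2809 + 1113)/43) + 15183)/45744 = (sqrt((-288 + 148877 - 25281 + 1113)/43) + 15183)*(1/45744) = (sqrt((1/43)*124421) + 15183)*(1/45744) = (sqrt(124421/43) + 15183)*(1/45744) = (sqrt(5350103)/43 + 15183)*(1/45744) = (15183 + sqrt(5350103)/43)*(1/45744) = 5061/15248 + sqrt(5350103)/1966992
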